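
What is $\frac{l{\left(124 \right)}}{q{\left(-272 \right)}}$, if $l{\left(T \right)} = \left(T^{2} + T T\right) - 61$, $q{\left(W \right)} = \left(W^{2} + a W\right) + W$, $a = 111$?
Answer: $\frac{30691}{43520} \approx 0.70522$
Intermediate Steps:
$q{\left(W \right)} = W^{2} + 112 W$ ($q{\left(W \right)} = \left(W^{2} + 111 W\right) + W = W^{2} + 112 W$)
$l{\left(T \right)} = -61 + 2 T^{2}$ ($l{\left(T \right)} = \left(T^{2} + T^{2}\right) - 61 = 2 T^{2} - 61 = -61 + 2 T^{2}$)
$\frac{l{\left(124 \right)}}{q{\left(-272 \right)}} = \frac{-61 + 2 \cdot 124^{2}}{\left(-272\right) \left(112 - 272\right)} = \frac{-61 + 2 \cdot 15376}{\left(-272\right) \left(-160\right)} = \frac{-61 + 30752}{43520} = 30691 \cdot \frac{1}{43520} = \frac{30691}{43520}$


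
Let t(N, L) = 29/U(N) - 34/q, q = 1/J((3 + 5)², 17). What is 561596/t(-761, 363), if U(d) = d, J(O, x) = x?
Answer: -61053508/62841 ≈ -971.56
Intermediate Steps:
q = 1/17 ≈ 0.058824
t(N, L) = -578 + 29/N (t(N, L) = 29/N - 34/1/17 = 29/N - 34*17 = 29/N - 578 = -578 + 29/N)
561596/t(-761, 363) = 561596/(-578 + 29/(-761)) = 561596/(-578 + 29*(-1/761)) = 561596/(-578 - 29/761) = 561596/(-439887/761) = 561596*(-761/439887) = -61053508/62841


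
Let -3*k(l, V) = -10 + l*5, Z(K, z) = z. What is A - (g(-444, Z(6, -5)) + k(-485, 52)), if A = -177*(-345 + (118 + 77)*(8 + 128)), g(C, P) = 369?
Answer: -13902467/3 ≈ -4.6342e+6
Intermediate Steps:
k(l, V) = 10/3 - 5*l/3 (k(l, V) = -(-10 + l*5)/3 = -(-10 + 5*l)/3 = 10/3 - 5*l/3)
A = -4632975 (A = -177*(-345 + 195*136) = -177*(-345 + 26520) = -177*26175 = -4632975)
A - (g(-444, Z(6, -5)) + k(-485, 52)) = -4632975 - (369 + (10/3 - 5/3*(-485))) = -4632975 - (369 + (10/3 + 2425/3)) = -4632975 - (369 + 2435/3) = -4632975 - 1*3542/3 = -4632975 - 3542/3 = -13902467/3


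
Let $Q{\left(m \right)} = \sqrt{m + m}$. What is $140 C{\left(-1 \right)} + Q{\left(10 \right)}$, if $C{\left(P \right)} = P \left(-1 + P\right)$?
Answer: $280 + 2 \sqrt{5} \approx 284.47$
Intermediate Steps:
$Q{\left(m \right)} = \sqrt{2} \sqrt{m}$ ($Q{\left(m \right)} = \sqrt{2 m} = \sqrt{2} \sqrt{m}$)
$140 C{\left(-1 \right)} + Q{\left(10 \right)} = 140 \left(- (-1 - 1)\right) + \sqrt{2} \sqrt{10} = 140 \left(\left(-1\right) \left(-2\right)\right) + 2 \sqrt{5} = 140 \cdot 2 + 2 \sqrt{5} = 280 + 2 \sqrt{5}$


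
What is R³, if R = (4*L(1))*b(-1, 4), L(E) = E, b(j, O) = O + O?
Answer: 32768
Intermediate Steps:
b(j, O) = 2*O
R = 32 (R = (4*1)*(2*4) = 4*8 = 32)
R³ = 32³ = 32768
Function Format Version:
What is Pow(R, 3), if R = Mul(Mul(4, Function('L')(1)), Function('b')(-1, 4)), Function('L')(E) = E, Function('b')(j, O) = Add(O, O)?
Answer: 32768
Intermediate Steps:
Function('b')(j, O) = Mul(2, O)
R = 32 (R = Mul(Mul(4, 1), Mul(2, 4)) = Mul(4, 8) = 32)
Pow(R, 3) = Pow(32, 3) = 32768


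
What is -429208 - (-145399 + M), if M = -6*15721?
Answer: -189483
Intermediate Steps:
M = -94326
-429208 - (-145399 + M) = -429208 - (-145399 - 94326) = -429208 - 1*(-239725) = -429208 + 239725 = -189483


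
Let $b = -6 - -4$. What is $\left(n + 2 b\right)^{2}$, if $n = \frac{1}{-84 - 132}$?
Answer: $\frac{748225}{46656} \approx 16.037$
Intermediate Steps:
$b = -2$ ($b = -6 + 4 = -2$)
$n = - \frac{1}{216}$ ($n = \frac{1}{-216} = - \frac{1}{216} \approx -0.0046296$)
$\left(n + 2 b\right)^{2} = \left(- \frac{1}{216} + 2 \left(-2\right)\right)^{2} = \left(- \frac{1}{216} - 4\right)^{2} = \left(- \frac{865}{216}\right)^{2} = \frac{748225}{46656}$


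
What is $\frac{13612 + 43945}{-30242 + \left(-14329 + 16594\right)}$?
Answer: $- \frac{57557}{27977} \approx -2.0573$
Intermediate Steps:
$\frac{13612 + 43945}{-30242 + \left(-14329 + 16594\right)} = \frac{57557}{-30242 + 2265} = \frac{57557}{-27977} = 57557 \left(- \frac{1}{27977}\right) = - \frac{57557}{27977}$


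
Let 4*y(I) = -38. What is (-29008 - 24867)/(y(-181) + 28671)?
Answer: -250/133 ≈ -1.8797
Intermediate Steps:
y(I) = -19/2 (y(I) = (¼)*(-38) = -19/2)
(-29008 - 24867)/(y(-181) + 28671) = (-29008 - 24867)/(-19/2 + 28671) = -53875/57323/2 = -53875*2/57323 = -250/133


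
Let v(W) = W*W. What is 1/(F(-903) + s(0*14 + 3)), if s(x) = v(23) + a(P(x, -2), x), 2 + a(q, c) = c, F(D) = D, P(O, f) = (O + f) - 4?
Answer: -1/373 ≈ -0.0026810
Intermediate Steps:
P(O, f) = -4 + O + f
v(W) = W²
a(q, c) = -2 + c
s(x) = 527 + x (s(x) = 23² + (-2 + x) = 529 + (-2 + x) = 527 + x)
1/(F(-903) + s(0*14 + 3)) = 1/(-903 + (527 + (0*14 + 3))) = 1/(-903 + (527 + (0 + 3))) = 1/(-903 + (527 + 3)) = 1/(-903 + 530) = 1/(-373) = -1/373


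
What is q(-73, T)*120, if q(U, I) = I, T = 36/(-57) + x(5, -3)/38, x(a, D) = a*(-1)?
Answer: -1740/19 ≈ -91.579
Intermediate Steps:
x(a, D) = -a
T = -29/38 (T = 36/(-57) - 1*5/38 = 36*(-1/57) - 5*1/38 = -12/19 - 5/38 = -29/38 ≈ -0.76316)
q(-73, T)*120 = -29/38*120 = -1740/19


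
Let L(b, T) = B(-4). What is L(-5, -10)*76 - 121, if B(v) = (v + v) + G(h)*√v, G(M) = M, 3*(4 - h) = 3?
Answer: -729 + 456*I ≈ -729.0 + 456.0*I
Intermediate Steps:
h = 3 (h = 4 - ⅓*3 = 4 - 1 = 3)
B(v) = 2*v + 3*√v (B(v) = (v + v) + 3*√v = 2*v + 3*√v)
L(b, T) = -8 + 6*I (L(b, T) = 2*(-4) + 3*√(-4) = -8 + 3*(2*I) = -8 + 6*I)
L(-5, -10)*76 - 121 = (-8 + 6*I)*76 - 121 = (-608 + 456*I) - 121 = -729 + 456*I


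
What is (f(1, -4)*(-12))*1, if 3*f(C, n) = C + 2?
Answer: -12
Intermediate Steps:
f(C, n) = ⅔ + C/3 (f(C, n) = (C + 2)/3 = (2 + C)/3 = ⅔ + C/3)
(f(1, -4)*(-12))*1 = ((⅔ + (⅓)*1)*(-12))*1 = ((⅔ + ⅓)*(-12))*1 = (1*(-12))*1 = -12*1 = -12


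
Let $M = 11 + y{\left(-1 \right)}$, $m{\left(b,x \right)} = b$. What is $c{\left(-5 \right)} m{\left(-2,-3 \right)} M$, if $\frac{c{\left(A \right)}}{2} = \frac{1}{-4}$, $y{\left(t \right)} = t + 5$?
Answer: $15$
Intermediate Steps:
$y{\left(t \right)} = 5 + t$
$c{\left(A \right)} = - \frac{1}{2}$ ($c{\left(A \right)} = \frac{2}{-4} = 2 \left(- \frac{1}{4}\right) = - \frac{1}{2}$)
$M = 15$ ($M = 11 + \left(5 - 1\right) = 11 + 4 = 15$)
$c{\left(-5 \right)} m{\left(-2,-3 \right)} M = \left(- \frac{1}{2}\right) \left(-2\right) 15 = 1 \cdot 15 = 15$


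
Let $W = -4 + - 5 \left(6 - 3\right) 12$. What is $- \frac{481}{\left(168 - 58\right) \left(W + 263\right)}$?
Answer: $- \frac{481}{8690} \approx -0.055351$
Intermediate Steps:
$W = -184$ ($W = -4 + \left(-5\right) 3 \cdot 12 = -4 - 180 = -184$)
$- \frac{481}{\left(168 - 58\right) \left(W + 263\right)} = - \frac{481}{\left(168 - 58\right) \left(-184 + 263\right)} = - \frac{481}{110 \cdot 79} = - \frac{481}{8690}$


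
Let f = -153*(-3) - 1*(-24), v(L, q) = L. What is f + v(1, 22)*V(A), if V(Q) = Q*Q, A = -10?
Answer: 583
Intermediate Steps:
V(Q) = Q²
f = 483 (f = 459 + 24 = 483)
f + v(1, 22)*V(A) = 483 + 1*(-10)² = 483 + 1*100 = 483 + 100 = 583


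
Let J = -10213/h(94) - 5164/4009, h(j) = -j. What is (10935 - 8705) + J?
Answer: 880825081/376846 ≈ 2337.4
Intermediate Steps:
J = 40458501/376846 (J = -10213/((-1*94)) - 5164/4009 = -10213/(-94) - 5164*1/4009 = -10213*(-1/94) - 5164/4009 = 10213/94 - 5164/4009 = 40458501/376846 ≈ 107.36)
(10935 - 8705) + J = (10935 - 8705) + 40458501/376846 = 2230 + 40458501/376846 = 880825081/376846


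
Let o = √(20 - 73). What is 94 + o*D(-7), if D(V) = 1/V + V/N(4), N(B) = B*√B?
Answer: 94 - 57*I*√53/56 ≈ 94.0 - 7.4101*I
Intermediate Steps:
N(B) = B^(3/2)
o = I*√53 (o = √(-53) = I*√53 ≈ 7.2801*I)
D(V) = 1/V + V/8 (D(V) = 1/V + V/(4^(3/2)) = 1/V + V/8)
94 + o*D(-7) = 94 + (I*√53)*(1/(-7) + (⅛)*(-7)) = 94 + (I*√53)*(-⅐ - 7/8) = 94 + (I*√53)*(-57/56) = 94 - 57*I*√53/56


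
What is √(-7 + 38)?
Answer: √31 ≈ 5.5678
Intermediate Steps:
√(-7 + 38) = √31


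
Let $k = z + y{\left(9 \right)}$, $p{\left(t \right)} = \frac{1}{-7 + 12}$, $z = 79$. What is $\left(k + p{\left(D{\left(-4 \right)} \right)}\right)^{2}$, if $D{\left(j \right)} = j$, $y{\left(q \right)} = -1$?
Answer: $\frac{152881}{25} \approx 6115.2$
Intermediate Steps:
$p{\left(t \right)} = \frac{1}{5}$
$k = 78$ ($k = 79 - 1 = 78$)
$\left(k + p{\left(D{\left(-4 \right)} \right)}\right)^{2} = \left(78 + \frac{1}{5}\right)^{2} = \left(\frac{391}{5}\right)^{2} = \frac{152881}{25}$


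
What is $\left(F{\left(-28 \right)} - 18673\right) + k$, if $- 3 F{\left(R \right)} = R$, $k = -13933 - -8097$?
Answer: $- \frac{73499}{3} \approx -24500.0$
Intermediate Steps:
$k = -5836$ ($k = -13933 + 8097 = -5836$)
$F{\left(R \right)} = - \frac{R}{3}$
$\left(F{\left(-28 \right)} - 18673\right) + k = \left(\left(- \frac{1}{3}\right) \left(-28\right) - 18673\right) - 5836 = \left(\frac{28}{3} - 18673\right) - 5836 = - \frac{55991}{3} - 5836 = - \frac{73499}{3}$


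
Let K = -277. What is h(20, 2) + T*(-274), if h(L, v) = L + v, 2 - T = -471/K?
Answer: -16648/277 ≈ -60.101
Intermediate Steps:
T = 83/277 (T = 2 - (-471)/(-277) = 2 - (-471)*(-1)/277 = 2 - 1*471/277 = 2 - 471/277 = 83/277 ≈ 0.29964)
h(20, 2) + T*(-274) = (20 + 2) + (83/277)*(-274) = 22 - 22742/277 = -16648/277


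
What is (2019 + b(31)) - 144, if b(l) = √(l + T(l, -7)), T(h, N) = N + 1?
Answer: 1880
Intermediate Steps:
T(h, N) = 1 + N
b(l) = √(-6 + l) (b(l) = √(l + (1 - 7)) = √(l - 6) = √(-6 + l))
(2019 + b(31)) - 144 = (2019 + √(-6 + 31)) - 144 = (2019 + √25) - 144 = (2019 + 5) - 144 = 2024 - 144 = 1880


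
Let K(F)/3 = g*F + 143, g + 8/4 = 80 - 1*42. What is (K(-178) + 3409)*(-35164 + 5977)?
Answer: 449071182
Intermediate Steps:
g = 36 (g = -2 + (80 - 1*42) = -2 + (80 - 42) = -2 + 38 = 36)
K(F) = 429 + 108*F (K(F) = 3*(36*F + 143) = 3*(143 + 36*F) = 429 + 108*F)
(K(-178) + 3409)*(-35164 + 5977) = ((429 + 108*(-178)) + 3409)*(-35164 + 5977) = ((429 - 19224) + 3409)*(-29187) = (-18795 + 3409)*(-29187) = -15386*(-29187) = 449071182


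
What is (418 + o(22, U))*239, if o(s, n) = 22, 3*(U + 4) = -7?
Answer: 105160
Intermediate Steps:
U = -19/3 (U = -4 + (⅓)*(-7) = -4 - 7/3 = -19/3 ≈ -6.3333)
(418 + o(22, U))*239 = (418 + 22)*239 = 440*239 = 105160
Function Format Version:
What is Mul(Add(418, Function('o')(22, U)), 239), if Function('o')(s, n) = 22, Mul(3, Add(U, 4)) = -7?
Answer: 105160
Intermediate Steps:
U = Rational(-19, 3) (U = Add(-4, Mul(Rational(1, 3), -7)) = Add(-4, Rational(-7, 3)) = Rational(-19, 3) ≈ -6.3333)
Mul(Add(418, Function('o')(22, U)), 239) = Mul(Add(418, 22), 239) = Mul(440, 239) = 105160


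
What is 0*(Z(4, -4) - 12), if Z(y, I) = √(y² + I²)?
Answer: 0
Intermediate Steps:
Z(y, I) = √(I² + y²)
0*(Z(4, -4) - 12) = 0*(√((-4)² + 4²) - 12) = 0*(√(16 + 16) - 12) = 0*(√32 - 12) = 0*(4*√2 - 12) = 0*(-12 + 4*√2) = 0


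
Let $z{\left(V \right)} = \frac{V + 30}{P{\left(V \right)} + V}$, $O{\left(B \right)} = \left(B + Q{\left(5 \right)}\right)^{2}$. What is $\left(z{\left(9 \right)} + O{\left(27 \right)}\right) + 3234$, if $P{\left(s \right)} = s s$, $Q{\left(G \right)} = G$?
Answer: $\frac{127753}{30} \approx 4258.4$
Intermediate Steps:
$P{\left(s \right)} = s^{2}$
$O{\left(B \right)} = \left(5 + B\right)^{2}$ ($O{\left(B \right)} = \left(B + 5\right)^{2} = \left(5 + B\right)^{2}$)
$z{\left(V \right)} = \frac{30 + V}{V + V^{2}}$ ($z{\left(V \right)} = \frac{V + 30}{V^{2} + V} = \frac{30 + V}{V + V^{2}}$)
$\left(z{\left(9 \right)} + O{\left(27 \right)}\right) + 3234 = \left(\frac{30 + 9}{9 \left(1 + 9\right)} + \left(5 + 27\right)^{2}\right) + 3234 = \left(\frac{1}{9} \cdot \frac{1}{10} \cdot 39 + 32^{2}\right) + 3234 = \left(\frac{1}{9} \cdot \frac{1}{10} \cdot 39 + 1024\right) + 3234 = \left(\frac{13}{30} + 1024\right) + 3234 = \frac{30733}{30} + 3234 = \frac{127753}{30}$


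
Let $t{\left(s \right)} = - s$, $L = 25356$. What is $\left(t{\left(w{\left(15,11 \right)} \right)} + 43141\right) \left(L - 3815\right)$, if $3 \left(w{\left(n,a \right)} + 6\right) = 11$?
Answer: $\frac{2788051630}{3} \approx 9.2935 \cdot 10^{8}$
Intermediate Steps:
$w{\left(n,a \right)} = - \frac{7}{3}$ ($w{\left(n,a \right)} = -6 + \frac{1}{3} \cdot 11 = -6 + \frac{11}{3} = - \frac{7}{3}$)
$\left(t{\left(w{\left(15,11 \right)} \right)} + 43141\right) \left(L - 3815\right) = \left(\left(-1\right) \left(- \frac{7}{3}\right) + 43141\right) \left(25356 - 3815\right) = \left(\frac{7}{3} + 43141\right) 21541 = \frac{129430}{3} \cdot 21541 = \frac{2788051630}{3}$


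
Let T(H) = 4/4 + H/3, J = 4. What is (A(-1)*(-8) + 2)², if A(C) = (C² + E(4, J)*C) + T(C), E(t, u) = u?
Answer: 3844/9 ≈ 427.11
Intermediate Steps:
T(H) = 1 + H/3 (T(H) = 4*(¼) + H*(⅓) = 1 + H/3)
A(C) = 1 + C² + 13*C/3 (A(C) = (C² + 4*C) + (1 + C/3) = 1 + C² + 13*C/3)
(A(-1)*(-8) + 2)² = ((1 + (-1)² + (13/3)*(-1))*(-8) + 2)² = ((1 + 1 - 13/3)*(-8) + 2)² = (-7/3*(-8) + 2)² = (56/3 + 2)² = (62/3)² = 3844/9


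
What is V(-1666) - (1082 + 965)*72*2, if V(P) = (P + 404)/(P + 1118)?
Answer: -80765801/274 ≈ -2.9477e+5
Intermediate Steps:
V(P) = (404 + P)/(1118 + P)
V(-1666) - (1082 + 965)*72*2 = (404 - 1666)/(1118 - 1666) - (1082 + 965)*72*2 = -1262/(-548) - 2047*144 = -1/548*(-1262) - 1*294768 = 631/274 - 294768 = -80765801/274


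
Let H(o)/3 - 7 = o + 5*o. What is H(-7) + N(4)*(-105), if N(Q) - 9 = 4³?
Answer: -7770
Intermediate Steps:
N(Q) = 73 (N(Q) = 9 + 4³ = 9 + 64 = 73)
H(o) = 21 + 18*o (H(o) = 21 + 3*(o + 5*o) = 21 + 3*(6*o) = 21 + 18*o)
H(-7) + N(4)*(-105) = (21 + 18*(-7)) + 73*(-105) = (21 - 126) - 7665 = -105 - 7665 = -7770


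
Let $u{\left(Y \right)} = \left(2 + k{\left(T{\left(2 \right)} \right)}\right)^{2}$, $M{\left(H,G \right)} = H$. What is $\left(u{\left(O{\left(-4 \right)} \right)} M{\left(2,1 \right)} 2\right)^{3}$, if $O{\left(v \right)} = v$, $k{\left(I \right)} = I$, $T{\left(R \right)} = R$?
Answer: $262144$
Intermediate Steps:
$u{\left(Y \right)} = 16$ ($u{\left(Y \right)} = \left(2 + 2\right)^{2} = 4^{2} = 16$)
$\left(u{\left(O{\left(-4 \right)} \right)} M{\left(2,1 \right)} 2\right)^{3} = \left(16 \cdot 2 \cdot 2\right)^{3} = \left(32 \cdot 2\right)^{3} = 64^{3} = 262144$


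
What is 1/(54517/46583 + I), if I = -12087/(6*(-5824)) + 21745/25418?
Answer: 6895887945856/16355060473447 ≈ 0.42164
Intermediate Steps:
I = 177847441/148034432 (I = -12087/(-34944) + 21745*(1/25418) = -12087*(-1/34944) + 21745/25418 = 4029/11648 + 21745/25418 = 177847441/148034432 ≈ 1.2014)
1/(54517/46583 + I) = 1/(54517/46583 + 177847441/148034432) = 1/(16355060473447/6895887945856) = 6895887945856/16355060473447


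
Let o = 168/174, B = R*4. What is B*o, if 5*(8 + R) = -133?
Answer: -19376/145 ≈ -133.63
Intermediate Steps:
R = -173/5 (R = -8 + (1/5)*(-133) = -8 - 133/5 = -173/5 ≈ -34.600)
B = -692/5 (B = -173/5*4 = -692/5 ≈ -138.40)
o = 28/29 (o = 168*(1/174) = 28/29 ≈ 0.96552)
B*o = -692/5*28/29 = -19376/145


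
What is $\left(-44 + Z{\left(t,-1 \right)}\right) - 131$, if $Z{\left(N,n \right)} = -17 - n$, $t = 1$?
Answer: $-191$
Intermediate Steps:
$\left(-44 + Z{\left(t,-1 \right)}\right) - 131 = \left(-44 - 16\right) - 131 = -60 - 131 = -191$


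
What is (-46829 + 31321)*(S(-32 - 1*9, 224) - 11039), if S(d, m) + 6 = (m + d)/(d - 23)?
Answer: 2741283251/16 ≈ 1.7133e+8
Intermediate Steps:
S(d, m) = -6 + (d + m)/(-23 + d) (S(d, m) = -6 + (m + d)/(d - 23) = -6 + (d + m)/(-23 + d))
(-46829 + 31321)*(S(-32 - 1*9, 224) - 11039) = (-46829 + 31321)*((138 + 224 - 5*(-32 - 1*9))/(-23 + (-32 - 1*9)) - 11039) = -15508*((138 + 224 - 5*(-32 - 9))/(-23 + (-32 - 9)) - 11039) = -15508*((138 + 224 - 5*(-41))/(-23 - 41) - 11039) = -15508*((138 + 224 + 205)/(-64) - 11039) = -15508*(-1/64*567 - 11039) = -15508*(-567/64 - 11039) = -15508*(-707063/64) = 2741283251/16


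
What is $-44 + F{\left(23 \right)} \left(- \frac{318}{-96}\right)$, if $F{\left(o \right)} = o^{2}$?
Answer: $\frac{27333}{16} \approx 1708.3$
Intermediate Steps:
$-44 + F{\left(23 \right)} \left(- \frac{318}{-96}\right) = -44 + 23^{2} \left(- \frac{318}{-96}\right) = -44 + 529 \left(\left(-318\right) \left(- \frac{1}{96}\right)\right) = -44 + 529 \cdot \frac{53}{16} = -44 + \frac{28037}{16} = \frac{27333}{16}$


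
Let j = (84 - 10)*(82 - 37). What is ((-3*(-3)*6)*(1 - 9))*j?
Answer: -1438560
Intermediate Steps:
j = 3330 (j = 74*45 = 3330)
((-3*(-3)*6)*(1 - 9))*j = ((-3*(-3)*6)*(1 - 9))*3330 = ((9*6)*(-8))*3330 = (54*(-8))*3330 = -432*3330 = -1438560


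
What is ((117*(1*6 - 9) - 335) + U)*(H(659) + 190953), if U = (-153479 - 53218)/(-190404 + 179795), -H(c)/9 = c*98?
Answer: 2759735286945/10609 ≈ 2.6013e+8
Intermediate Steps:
H(c) = -882*c (H(c) = -9*c*98 = -882*c)
U = 206697/10609 (U = -206697/(-10609) = -206697*(-1/10609) = 206697/10609 ≈ 19.483)
((117*(1*6 - 9) - 335) + U)*(H(659) + 190953) = ((117*(1*6 - 9) - 335) + 206697/10609)*(-882*659 + 190953) = ((117*(6 - 9) - 335) + 206697/10609)*(-581238 + 190953) = ((117*(-3) - 335) + 206697/10609)*(-390285) = ((-351 - 335) + 206697/10609)*(-390285) = (-686 + 206697/10609)*(-390285) = -7071077/10609*(-390285) = 2759735286945/10609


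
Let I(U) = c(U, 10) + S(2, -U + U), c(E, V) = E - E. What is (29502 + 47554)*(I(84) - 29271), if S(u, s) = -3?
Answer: -2255737344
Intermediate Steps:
c(E, V) = 0
I(U) = -3 (I(U) = 0 - 3 = -3)
(29502 + 47554)*(I(84) - 29271) = (29502 + 47554)*(-3 - 29271) = 77056*(-29274) = -2255737344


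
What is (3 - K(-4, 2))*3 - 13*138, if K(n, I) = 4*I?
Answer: -1809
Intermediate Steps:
(3 - K(-4, 2))*3 - 13*138 = (3 - 4*2)*3 - 13*138 = (3 - 1*8)*3 - 1794 = (3 - 8)*3 - 1794 = -5*3 - 1794 = -15 - 1794 = -1809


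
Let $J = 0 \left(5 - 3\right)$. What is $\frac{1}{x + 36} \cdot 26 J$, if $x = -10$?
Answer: $0$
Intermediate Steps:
$J = 0$ ($J = 0 \cdot 2 = 0$)
$\frac{1}{x + 36} \cdot 26 J = \frac{1}{-10 + 36} \cdot 26 \cdot 0 = \frac{1}{26} \cdot 26 \cdot 0 = 1 \cdot 0 = 0$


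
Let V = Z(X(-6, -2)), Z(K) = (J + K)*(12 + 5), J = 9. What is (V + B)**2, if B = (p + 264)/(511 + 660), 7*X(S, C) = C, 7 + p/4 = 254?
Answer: 1495951594281/67190809 ≈ 22264.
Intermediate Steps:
p = 988 (p = -28 + 4*254 = -28 + 1016 = 988)
X(S, C) = C/7
Z(K) = 153 + 17*K (Z(K) = (9 + K)*(12 + 5) = (9 + K)*17 = 153 + 17*K)
V = 1037/7 (V = 153 + 17*((1/7)*(-2)) = 153 + 17*(-2/7) = 153 - 34/7 = 1037/7 ≈ 148.14)
B = 1252/1171 (B = (988 + 264)/(511 + 660) = 1252/1171 ≈ 1.0692)
(V + B)**2 = (1037/7 + 1252/1171)**2 = (1223091/8197)**2 = 1495951594281/67190809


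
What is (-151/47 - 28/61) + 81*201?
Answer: 46667100/2867 ≈ 16277.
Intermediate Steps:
(-151/47 - 28/61) + 81*201 = (-151*1/47 - 28*1/61) + 16281 = (-151/47 - 28/61) + 16281 = -10527/2867 + 16281 = 46667100/2867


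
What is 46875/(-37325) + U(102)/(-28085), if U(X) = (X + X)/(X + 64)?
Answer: -4370880411/3480265115 ≈ -1.2559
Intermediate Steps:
U(X) = 2*X/(64 + X) (U(X) = (2*X)/(64 + X) = 2*X/(64 + X))
46875/(-37325) + U(102)/(-28085) = 46875/(-37325) + (2*102/(64 + 102))/(-28085) = 46875*(-1/37325) + (2*102/166)*(-1/28085) = -1875/1493 + (2*102*(1/166))*(-1/28085) = -1875/1493 + (102/83)*(-1/28085) = -1875/1493 - 102/2331055 = -4370880411/3480265115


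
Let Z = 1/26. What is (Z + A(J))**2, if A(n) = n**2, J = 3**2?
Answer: 4439449/676 ≈ 6567.2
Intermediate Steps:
J = 9
Z = 1/26 ≈ 0.038462
(Z + A(J))**2 = (1/26 + 9**2)**2 = (1/26 + 81)**2 = (2107/26)**2 = 4439449/676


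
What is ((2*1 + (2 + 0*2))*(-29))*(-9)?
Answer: 1044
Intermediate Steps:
((2*1 + (2 + 0*2))*(-29))*(-9) = ((2 + (2 + 0))*(-29))*(-9) = ((2 + 2)*(-29))*(-9) = (4*(-29))*(-9) = -116*(-9) = 1044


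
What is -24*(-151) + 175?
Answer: 3799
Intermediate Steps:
-24*(-151) + 175 = 3624 + 175 = 3799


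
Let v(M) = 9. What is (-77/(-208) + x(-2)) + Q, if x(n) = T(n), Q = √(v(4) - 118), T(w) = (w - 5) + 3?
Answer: -755/208 + I*√109 ≈ -3.6298 + 10.44*I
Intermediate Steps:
T(w) = -2 + w (T(w) = (-5 + w) + 3 = -2 + w)
Q = I*√109 (Q = √(9 - 118) = √(-109) = I*√109 ≈ 10.44*I)
x(n) = -2 + n
(-77/(-208) + x(-2)) + Q = (-77/(-208) + (-2 - 2)) + I*√109 = (-77*(-1/208) - 4) + I*√109 = (77/208 - 4) + I*√109 = -755/208 + I*√109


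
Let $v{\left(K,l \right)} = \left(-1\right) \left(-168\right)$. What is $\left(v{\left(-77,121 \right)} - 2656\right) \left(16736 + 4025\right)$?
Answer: $-51653368$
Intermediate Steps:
$v{\left(K,l \right)} = 168$
$\left(v{\left(-77,121 \right)} - 2656\right) \left(16736 + 4025\right) = \left(168 - 2656\right) \left(16736 + 4025\right) = \left(-2488\right) 20761 = -51653368$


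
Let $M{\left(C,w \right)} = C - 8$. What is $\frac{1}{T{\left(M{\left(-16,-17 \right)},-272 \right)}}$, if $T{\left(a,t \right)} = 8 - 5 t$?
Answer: $\frac{1}{1368} \approx 0.00073099$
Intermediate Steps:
$M{\left(C,w \right)} = -8 + C$
$\frac{1}{T{\left(M{\left(-16,-17 \right)},-272 \right)}} = \frac{1}{8 - -1360} = \frac{1}{8 + 1360} = \frac{1}{1368}$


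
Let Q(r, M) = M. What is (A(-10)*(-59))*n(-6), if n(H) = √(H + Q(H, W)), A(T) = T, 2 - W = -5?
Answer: 590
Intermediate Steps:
W = 7 (W = 2 - 1*(-5) = 2 + 5 = 7)
n(H) = √(7 + H) (n(H) = √(H + 7) = √(7 + H))
(A(-10)*(-59))*n(-6) = (-10*(-59))*√(7 - 6) = 590*√1 = 590*1 = 590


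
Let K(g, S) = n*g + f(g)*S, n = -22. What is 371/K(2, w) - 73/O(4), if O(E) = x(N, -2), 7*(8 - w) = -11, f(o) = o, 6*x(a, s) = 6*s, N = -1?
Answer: 1877/87 ≈ 21.575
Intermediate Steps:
x(a, s) = s (x(a, s) = (6*s)/6 = s)
w = 67/7 (w = 8 - 1/7*(-11) = 8 + 11/7 = 67/7 ≈ 9.5714)
K(g, S) = -22*g + S*g (K(g, S) = -22*g + g*S = -22*g + S*g)
O(E) = -2
371/K(2, w) - 73/O(4) = 371/((2*(-22 + 67/7))) - 73/(-2) = 371/((2*(-87/7))) - 73*(-1/2) = 371/(-174/7) + 73/2 = 371*(-7/174) + 73/2 = -2597/174 + 73/2 = 1877/87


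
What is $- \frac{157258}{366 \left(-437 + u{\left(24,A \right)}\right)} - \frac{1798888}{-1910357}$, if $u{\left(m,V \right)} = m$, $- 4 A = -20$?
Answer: $\frac{4691272405}{2366932323} \approx 1.982$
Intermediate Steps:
$A = 5$ ($A = \left(- \frac{1}{4}\right) \left(-20\right) = 5$)
$- \frac{157258}{366 \left(-437 + u{\left(24,A \right)}\right)} - \frac{1798888}{-1910357} = - \frac{157258}{366 \left(-437 + 24\right)} - \frac{1798888}{-1910357} = - \frac{157258}{366 \left(-413\right)} - - \frac{1798888}{1910357} = - \frac{157258}{-151158} + \frac{1798888}{1910357} = \left(-157258\right) \left(- \frac{1}{151158}\right) + \frac{1798888}{1910357} = \frac{1289}{1239} + \frac{1798888}{1910357} = \frac{4691272405}{2366932323}$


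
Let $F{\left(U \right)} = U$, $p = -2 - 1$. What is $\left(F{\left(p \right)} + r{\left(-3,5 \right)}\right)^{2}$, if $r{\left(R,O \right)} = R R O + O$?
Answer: $2209$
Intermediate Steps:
$p = -3$
$r{\left(R,O \right)} = O + O R^{2}$ ($r{\left(R,O \right)} = R^{2} O + O = O R^{2} + O = O + O R^{2}$)
$\left(F{\left(p \right)} + r{\left(-3,5 \right)}\right)^{2} = \left(-3 + 5 \left(1 + \left(-3\right)^{2}\right)\right)^{2} = \left(-3 + 5 \left(1 + 9\right)\right)^{2} = \left(-3 + 5 \cdot 10\right)^{2} = \left(-3 + 50\right)^{2} = 47^{2} = 2209$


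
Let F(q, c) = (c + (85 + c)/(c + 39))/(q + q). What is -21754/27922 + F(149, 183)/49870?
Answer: -17942412216653/23030063645460 ≈ -0.77909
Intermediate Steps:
F(q, c) = (c + (85 + c)/(39 + c))/(2*q) (F(q, c) = (c + (85 + c)/(39 + c))/((2*q)) = (c + (85 + c)/(39 + c))*(1/(2*q)) = (c + (85 + c)/(39 + c))/(2*q))
-21754/27922 + F(149, 183)/49870 = -21754/27922 + ((1/2)*(85 + 183**2 + 40*183)/(149*(39 + 183)))/49870 = -21754*1/27922 + ((1/2)*(1/149)*(85 + 33489 + 7320)/222)*(1/49870) = -10877/13961 + ((1/2)*(1/149)*(1/222)*40894)*(1/49870) = -10877/13961 + (20447/33078)*(1/49870) = -10877/13961 + 20447/1649599860 = -17942412216653/23030063645460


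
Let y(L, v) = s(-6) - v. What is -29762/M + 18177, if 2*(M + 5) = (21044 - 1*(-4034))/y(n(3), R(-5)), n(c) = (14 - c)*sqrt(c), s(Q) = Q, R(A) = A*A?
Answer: 115830730/6347 ≈ 18250.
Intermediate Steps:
R(A) = A**2
n(c) = sqrt(c)*(14 - c)
y(L, v) = -6 - v
M = -12694/31 (M = -5 + ((21044 - 1*(-4034))/(-6 - 1*(-5)**2))/2 = -5 + ((21044 + 4034)/(-6 - 1*25))/2 = -5 + (25078/(-6 - 25))/2 = -5 + (25078/(-31))/2 = -5 + (25078*(-1/31))/2 = -5 + (1/2)*(-25078/31) = -5 - 12539/31 = -12694/31 ≈ -409.48)
-29762/M + 18177 = -29762/(-12694/31) + 18177 = -29762*(-31/12694) + 18177 = 461311/6347 + 18177 = 115830730/6347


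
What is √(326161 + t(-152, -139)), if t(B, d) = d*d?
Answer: √345482 ≈ 587.78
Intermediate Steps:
t(B, d) = d²
√(326161 + t(-152, -139)) = √(326161 + (-139)²) = √(326161 + 19321) = √345482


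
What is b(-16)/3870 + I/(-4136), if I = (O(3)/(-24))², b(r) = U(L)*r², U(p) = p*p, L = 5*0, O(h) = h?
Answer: -1/264704 ≈ -3.7778e-6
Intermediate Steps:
L = 0
U(p) = p²
b(r) = 0 (b(r) = 0²*r² = 0*r² = 0)
I = 1/64 (I = (3/(-24))² = (3*(-1/24))² = (-⅛)² = 1/64 ≈ 0.015625)
b(-16)/3870 + I/(-4136) = 0/3870 + (1/64)/(-4136) = 0*(1/3870) + (1/64)*(-1/4136) = 0 - 1/264704 = -1/264704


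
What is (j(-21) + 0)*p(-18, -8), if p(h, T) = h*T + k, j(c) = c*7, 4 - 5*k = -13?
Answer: -108339/5 ≈ -21668.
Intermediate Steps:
k = 17/5 (k = ⅘ - ⅕*(-13) = ⅘ + 13/5 = 17/5 ≈ 3.4000)
j(c) = 7*c
p(h, T) = 17/5 + T*h (p(h, T) = h*T + 17/5 = T*h + 17/5 = 17/5 + T*h)
(j(-21) + 0)*p(-18, -8) = (7*(-21) + 0)*(17/5 - 8*(-18)) = (-147 + 0)*(17/5 + 144) = -147*737/5 = -108339/5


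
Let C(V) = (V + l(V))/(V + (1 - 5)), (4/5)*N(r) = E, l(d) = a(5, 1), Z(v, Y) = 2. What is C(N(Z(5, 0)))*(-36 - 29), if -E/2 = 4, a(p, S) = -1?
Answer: -715/14 ≈ -51.071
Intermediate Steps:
l(d) = -1
E = -8 (E = -2*4 = -8)
N(r) = -10 (N(r) = (5/4)*(-8) = -10)
C(V) = (-1 + V)/(-4 + V) (C(V) = (V - 1)/(V + (1 - 5)) = (-1 + V)/(V - 4) = (-1 + V)/(-4 + V))
C(N(Z(5, 0)))*(-36 - 29) = ((-1 - 10)/(-4 - 10))*(-36 - 29) = (-11/(-14))*(-65) = -1/14*(-11)*(-65) = (11/14)*(-65) = -715/14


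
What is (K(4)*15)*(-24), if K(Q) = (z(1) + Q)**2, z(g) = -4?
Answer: 0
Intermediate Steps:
K(Q) = (-4 + Q)**2
(K(4)*15)*(-24) = ((-4 + 4)**2*15)*(-24) = (0**2*15)*(-24) = (0*15)*(-24) = 0*(-24) = 0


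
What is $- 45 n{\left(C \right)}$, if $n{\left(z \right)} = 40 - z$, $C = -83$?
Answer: $-5535$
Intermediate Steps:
$- 45 n{\left(C \right)} = - 45 \left(40 - -83\right) = - 45 \left(40 + 83\right) = \left(-45\right) 123 = -5535$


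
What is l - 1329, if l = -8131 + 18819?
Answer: 9359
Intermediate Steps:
l = 10688
l - 1329 = 10688 - 1329 = 9359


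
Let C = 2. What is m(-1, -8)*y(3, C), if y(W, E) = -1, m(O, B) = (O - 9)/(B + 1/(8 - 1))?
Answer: -14/11 ≈ -1.2727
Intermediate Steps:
m(O, B) = (-9 + O)/(1/7 + B) (m(O, B) = (-9 + O)/(B + 1/7) = (-9 + O)/(1/7 + B))
m(-1, -8)*y(3, C) = (7*(-9 - 1)/(1 + 7*(-8)))*(-1) = (7*(-10)/(1 - 56))*(-1) = (7*(-10)/(-55))*(-1) = (7*(-1/55)*(-10))*(-1) = (14/11)*(-1) = -14/11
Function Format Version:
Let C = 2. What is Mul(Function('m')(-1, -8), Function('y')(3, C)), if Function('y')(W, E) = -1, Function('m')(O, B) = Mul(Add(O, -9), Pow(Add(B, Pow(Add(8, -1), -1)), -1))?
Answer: Rational(-14, 11) ≈ -1.2727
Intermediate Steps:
Function('m')(O, B) = Mul(Pow(Add(Rational(1, 7), B), -1), Add(-9, O)) (Function('m')(O, B) = Mul(Add(-9, O), Pow(Add(B, Pow(7, -1)), -1)) = Mul(Add(-9, O), Pow(Add(B, Rational(1, 7)), -1)) = Mul(Add(-9, O), Pow(Add(Rational(1, 7), B), -1)) = Mul(Pow(Add(Rational(1, 7), B), -1), Add(-9, O)))
Mul(Function('m')(-1, -8), Function('y')(3, C)) = Mul(Mul(7, Pow(Add(1, Mul(7, -8)), -1), Add(-9, -1)), -1) = Mul(Mul(7, Pow(Add(1, -56), -1), -10), -1) = Mul(Mul(7, Pow(-55, -1), -10), -1) = Mul(Mul(7, Rational(-1, 55), -10), -1) = Mul(Rational(14, 11), -1) = Rational(-14, 11)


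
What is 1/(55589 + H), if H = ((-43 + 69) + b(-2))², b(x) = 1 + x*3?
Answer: 1/56030 ≈ 1.7848e-5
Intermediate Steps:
b(x) = 1 + 3*x
H = 441 (H = ((-43 + 69) + (1 + 3*(-2)))² = (26 + (1 - 6))² = (26 - 5)² = 21² = 441)
1/(55589 + H) = 1/(55589 + 441) = 1/56030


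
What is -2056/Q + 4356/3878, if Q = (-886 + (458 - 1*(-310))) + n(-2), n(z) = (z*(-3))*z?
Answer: 2134862/126035 ≈ 16.939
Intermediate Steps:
n(z) = -3*z**2 (n(z) = (-3*z)*z = -3*z**2)
Q = -130 (Q = (-886 + (458 - 1*(-310))) - 3*(-2)**2 = (-886 + (458 + 310)) - 3*4 = (-886 + 768) - 12 = -118 - 12 = -130)
-2056/Q + 4356/3878 = -2056/(-130) + 4356/3878 = -2056*(-1/130) + 4356*(1/3878) = 1028/65 + 2178/1939 = 2134862/126035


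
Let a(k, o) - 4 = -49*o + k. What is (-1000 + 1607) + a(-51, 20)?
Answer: -420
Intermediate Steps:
a(k, o) = 4 + k - 49*o (a(k, o) = 4 + (-49*o + k) = 4 + (k - 49*o) = 4 + k - 49*o)
(-1000 + 1607) + a(-51, 20) = (-1000 + 1607) + (4 - 51 - 49*20) = 607 + (4 - 51 - 980) = 607 - 1027 = -420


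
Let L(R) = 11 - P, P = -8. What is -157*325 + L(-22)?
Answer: -51006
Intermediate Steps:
L(R) = 19 (L(R) = 11 - 1*(-8) = 11 + 8 = 19)
-157*325 + L(-22) = -157*325 + 19 = -51025 + 19 = -51006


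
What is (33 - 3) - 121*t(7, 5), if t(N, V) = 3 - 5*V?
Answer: 2692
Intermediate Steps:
(33 - 3) - 121*t(7, 5) = (33 - 3) - 121*(3 - 5*5) = 30 - 121*(3 - 25) = 30 - 121*(-22) = 30 + 2662 = 2692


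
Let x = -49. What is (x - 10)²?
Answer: 3481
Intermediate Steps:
(x - 10)² = (-49 - 10)² = (-59)² = 3481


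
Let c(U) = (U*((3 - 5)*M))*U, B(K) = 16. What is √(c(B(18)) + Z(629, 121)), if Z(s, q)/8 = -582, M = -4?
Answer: 4*I*√163 ≈ 51.069*I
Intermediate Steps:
Z(s, q) = -4656 (Z(s, q) = 8*(-582) = -4656)
c(U) = 8*U² (c(U) = (U*((3 - 5)*(-4)))*U = (U*(-2*(-4)))*U = (U*8)*U = (8*U)*U = 8*U²)
√(c(B(18)) + Z(629, 121)) = √(8*16² - 4656) = √(8*256 - 4656) = √(2048 - 4656) = √(-2608) = 4*I*√163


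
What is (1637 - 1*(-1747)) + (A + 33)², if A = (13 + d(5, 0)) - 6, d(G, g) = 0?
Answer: 4984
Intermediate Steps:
A = 7 (A = (13 + 0) - 6 = 13 - 6 = 7)
(1637 - 1*(-1747)) + (A + 33)² = (1637 - 1*(-1747)) + (7 + 33)² = (1637 + 1747) + 40² = 3384 + 1600 = 4984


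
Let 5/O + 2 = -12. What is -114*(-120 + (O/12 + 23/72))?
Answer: 573173/42 ≈ 13647.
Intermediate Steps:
O = -5/14 (O = 5/(-2 - 12) = 5/(-14) = 5*(-1/14) = -5/14 ≈ -0.35714)
-114*(-120 + (O/12 + 23/72)) = -114*(-120 + (-5/14/12 + 23/72)) = -114*(-120 + (-5/14*1/12 + 23*(1/72))) = -114*(-120 + (-5/168 + 23/72)) = -114*(-120 + 73/252) = -114*(-30167/252) = 573173/42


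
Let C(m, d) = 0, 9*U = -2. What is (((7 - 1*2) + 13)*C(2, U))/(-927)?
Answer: 0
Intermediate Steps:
U = -2/9 (U = (⅑)*(-2) = -2/9 ≈ -0.22222)
(((7 - 1*2) + 13)*C(2, U))/(-927) = (((7 - 1*2) + 13)*0)/(-927) = (((7 - 2) + 13)*0)*(-1/927) = ((5 + 13)*0)*(-1/927) = (18*0)*(-1/927) = 0*(-1/927) = 0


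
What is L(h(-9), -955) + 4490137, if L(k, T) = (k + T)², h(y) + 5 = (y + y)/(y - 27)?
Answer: 21643109/4 ≈ 5.4108e+6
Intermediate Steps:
h(y) = -5 + 2*y/(-27 + y) (h(y) = -5 + (y + y)/(y - 27) = -5 + (2*y)/(-27 + y) = -5 + 2*y/(-27 + y))
L(k, T) = (T + k)²
L(h(-9), -955) + 4490137 = (-955 + 3*(45 - 1*(-9))/(-27 - 9))² + 4490137 = (-955 + 3*(45 + 9)/(-36))² + 4490137 = (-955 + 3*(-1/36)*54)² + 4490137 = (-955 - 9/2)² + 4490137 = (-1919/2)² + 4490137 = 3682561/4 + 4490137 = 21643109/4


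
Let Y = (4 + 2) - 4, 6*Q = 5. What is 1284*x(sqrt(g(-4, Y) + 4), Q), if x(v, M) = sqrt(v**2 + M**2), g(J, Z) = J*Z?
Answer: 214*I*sqrt(119) ≈ 2334.5*I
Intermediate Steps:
Q = 5/6 (Q = (1/6)*5 = 5/6 ≈ 0.83333)
Y = 2 (Y = 6 - 4 = 2)
x(v, M) = sqrt(M**2 + v**2)
1284*x(sqrt(g(-4, Y) + 4), Q) = 1284*sqrt((5/6)**2 + (sqrt(-4*2 + 4))**2) = 1284*sqrt(25/36 + (sqrt(-8 + 4))**2) = 1284*sqrt(25/36 + (sqrt(-4))**2) = 1284*sqrt(25/36 + (2*I)**2) = 1284*sqrt(25/36 - 4) = 1284*sqrt(-119/36) = 1284*(I*sqrt(119)/6) = 214*I*sqrt(119)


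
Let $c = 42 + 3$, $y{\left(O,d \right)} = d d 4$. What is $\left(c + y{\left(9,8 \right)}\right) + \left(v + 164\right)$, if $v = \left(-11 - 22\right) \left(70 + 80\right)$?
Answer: $-4485$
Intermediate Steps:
$v = -4950$ ($v = \left(-33\right) 150 = -4950$)
$y{\left(O,d \right)} = 4 d^{2}$ ($y{\left(O,d \right)} = d^{2} \cdot 4 = 4 d^{2}$)
$c = 45$
$\left(c + y{\left(9,8 \right)}\right) + \left(v + 164\right) = \left(45 + 4 \cdot 8^{2}\right) + \left(-4950 + 164\right) = \left(45 + 4 \cdot 64\right) - 4786 = \left(45 + 256\right) - 4786 = 301 - 4786 = -4485$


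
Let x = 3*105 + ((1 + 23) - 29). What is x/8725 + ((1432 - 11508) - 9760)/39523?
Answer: -32163394/68967635 ≈ -0.46635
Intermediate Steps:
x = 310 (x = 315 + (24 - 29) = 315 - 5 = 310)
x/8725 + ((1432 - 11508) - 9760)/39523 = 310/8725 + ((1432 - 11508) - 9760)/39523 = 310*(1/8725) + (-10076 - 9760)*(1/39523) = 62/1745 - 19836*1/39523 = 62/1745 - 19836/39523 = -32163394/68967635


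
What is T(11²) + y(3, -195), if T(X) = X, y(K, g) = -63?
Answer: 58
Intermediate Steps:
T(11²) + y(3, -195) = 11² - 63 = 121 - 63 = 58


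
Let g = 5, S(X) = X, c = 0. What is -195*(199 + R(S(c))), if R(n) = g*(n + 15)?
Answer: -53430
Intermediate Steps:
R(n) = 75 + 5*n (R(n) = 5*(n + 15) = 5*(15 + n) = 75 + 5*n)
-195*(199 + R(S(c))) = -195*(199 + (75 + 5*0)) = -195*(199 + (75 + 0)) = -195*(199 + 75) = -195*274 = -53430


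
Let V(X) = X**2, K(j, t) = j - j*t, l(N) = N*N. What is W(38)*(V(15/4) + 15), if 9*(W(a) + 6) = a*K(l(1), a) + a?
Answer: -36735/8 ≈ -4591.9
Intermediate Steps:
l(N) = N**2
K(j, t) = j - j*t
W(a) = -6 + a/9 + a*(1 - a)/9 (W(a) = -6 + (a*(1**2*(1 - a)) + a)/9 = -6 + (a*(1*(1 - a)) + a)/9 = -6 + (a*(1 - a) + a)/9 = -6 + (a + a*(1 - a))/9 = -6 + (a/9 + a*(1 - a)/9) = -6 + a/9 + a*(1 - a)/9)
W(38)*(V(15/4) + 15) = (-6 + (1/9)*38 - 1/9*38*(-1 + 38))*((15/4)**2 + 15) = (-6 + 38/9 - 1/9*38*37)*((15*(1/4))**2 + 15) = (-6 + 38/9 - 1406/9)*((15/4)**2 + 15) = -158*(225/16 + 15) = -158*465/16 = -36735/8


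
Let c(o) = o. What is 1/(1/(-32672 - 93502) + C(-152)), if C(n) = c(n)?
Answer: -126174/19178449 ≈ -0.0065789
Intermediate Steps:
C(n) = n
1/(1/(-32672 - 93502) + C(-152)) = 1/(1/(-32672 - 93502) - 152) = 1/(1/(-126174) - 152) = 1/(-1/126174 - 152) = 1/(-19178449/126174) = -126174/19178449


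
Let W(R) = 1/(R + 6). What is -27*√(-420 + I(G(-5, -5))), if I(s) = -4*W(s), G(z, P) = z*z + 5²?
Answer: -27*I*√82334/14 ≈ -553.38*I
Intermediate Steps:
W(R) = 1/(6 + R)
G(z, P) = 25 + z² (G(z, P) = z² + 25 = 25 + z²)
I(s) = -4/(6 + s)
-27*√(-420 + I(G(-5, -5))) = -27*√(-420 - 4/(6 + (25 + (-5)²))) = -27*√(-420 - 4/(6 + (25 + 25))) = -27*√(-420 - 4/(6 + 50)) = -27*√(-420 - 4/56) = -27*√(-420 - 4*1/56) = -27*√(-420 - 1/14) = -27*I*√82334/14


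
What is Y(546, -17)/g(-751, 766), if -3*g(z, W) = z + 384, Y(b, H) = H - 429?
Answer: -1338/367 ≈ -3.6458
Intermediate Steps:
Y(b, H) = -429 + H
g(z, W) = -128 - z/3 (g(z, W) = -(z + 384)/3 = -(384 + z)/3 = -128 - z/3)
Y(546, -17)/g(-751, 766) = (-429 - 17)/(-128 - 1/3*(-751)) = -446/(-128 + 751/3) = -446/367/3 = -446*3/367 = -1338/367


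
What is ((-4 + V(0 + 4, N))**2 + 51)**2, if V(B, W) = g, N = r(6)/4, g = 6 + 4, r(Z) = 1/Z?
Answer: 7569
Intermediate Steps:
g = 10
N = 1/24 (N = 1/(6*4) = (1/6)*(1/4) = 1/24 ≈ 0.041667)
V(B, W) = 10
((-4 + V(0 + 4, N))**2 + 51)**2 = ((-4 + 10)**2 + 51)**2 = (6**2 + 51)**2 = (36 + 51)**2 = 87**2 = 7569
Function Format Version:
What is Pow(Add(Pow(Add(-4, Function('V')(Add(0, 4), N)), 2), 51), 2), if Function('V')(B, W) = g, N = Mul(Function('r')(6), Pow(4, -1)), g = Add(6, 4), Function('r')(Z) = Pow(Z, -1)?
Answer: 7569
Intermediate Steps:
g = 10
N = Rational(1, 24) (N = Mul(Pow(6, -1), Pow(4, -1)) = Mul(Rational(1, 6), Rational(1, 4)) = Rational(1, 24) ≈ 0.041667)
Function('V')(B, W) = 10
Pow(Add(Pow(Add(-4, Function('V')(Add(0, 4), N)), 2), 51), 2) = Pow(Add(Pow(Add(-4, 10), 2), 51), 2) = Pow(Add(Pow(6, 2), 51), 2) = Pow(Add(36, 51), 2) = Pow(87, 2) = 7569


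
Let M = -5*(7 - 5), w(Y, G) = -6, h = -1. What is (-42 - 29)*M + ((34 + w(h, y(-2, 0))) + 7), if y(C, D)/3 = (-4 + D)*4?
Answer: 745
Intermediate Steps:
y(C, D) = -48 + 12*D (y(C, D) = 3*((-4 + D)*4) = 3*(-16 + 4*D) = -48 + 12*D)
M = -10 (M = -5*2 = -10)
(-42 - 29)*M + ((34 + w(h, y(-2, 0))) + 7) = (-42 - 29)*(-10) + ((34 - 6) + 7) = -71*(-10) + (28 + 7) = 710 + 35 = 745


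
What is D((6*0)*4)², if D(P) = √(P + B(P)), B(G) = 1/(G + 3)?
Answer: ⅓ ≈ 0.33333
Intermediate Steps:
B(G) = 1/(3 + G)
D(P) = √(P + 1/(3 + P))
D((6*0)*4)² = (√((1 + ((6*0)*4)*(3 + (6*0)*4))/(3 + (6*0)*4)))² = (√((1 + (0*4)*(3 + 0*4))/(3 + 0*4)))² = (√((1 + 0*(3 + 0))/(3 + 0)))² = (√((1 + 0*3)/3))² = (√((1 + 0)/3))² = (√((⅓)*1))² = (√(⅓))² = (√3/3)² = ⅓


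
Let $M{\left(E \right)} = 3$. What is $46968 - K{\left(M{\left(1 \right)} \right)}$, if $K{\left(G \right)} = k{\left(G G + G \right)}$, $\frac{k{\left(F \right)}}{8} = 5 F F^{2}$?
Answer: $-22152$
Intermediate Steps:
$k{\left(F \right)} = 40 F^{3}$ ($k{\left(F \right)} = 8 \cdot 5 F F^{2} = 8 \cdot 5 F^{3} = 40 F^{3}$)
$K{\left(G \right)} = 40 \left(G + G^{2}\right)^{3}$ ($K{\left(G \right)} = 40 \left(G G + G\right)^{3} = 40 \left(G^{2} + G\right)^{3} = 40 \left(G + G^{2}\right)^{3}$)
$46968 - K{\left(M{\left(1 \right)} \right)} = 46968 - 40 \cdot 3^{3} \left(1 + 3\right)^{3} = 46968 - 40 \cdot 27 \cdot 4^{3} = 46968 - 40 \cdot 27 \cdot 64 = 46968 - 69120 = -22152$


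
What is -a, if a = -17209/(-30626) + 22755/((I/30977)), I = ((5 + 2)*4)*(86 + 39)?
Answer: -2158776518501/10719100 ≈ -2.0140e+5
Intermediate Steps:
I = 3500 (I = (7*4)*125 = 28*125 = 3500)
a = 2158776518501/10719100 (a = -17209/(-30626) + 22755/((3500/30977)) = -17209*(-1/30626) + 22755/((3500*(1/30977))) = 17209/30626 + 22755/(3500/30977) = 17209/30626 + 22755*(30977/3500) = 17209/30626 + 140976327/700 = 2158776518501/10719100 ≈ 2.0140e+5)
-a = -1*2158776518501/10719100 = -2158776518501/10719100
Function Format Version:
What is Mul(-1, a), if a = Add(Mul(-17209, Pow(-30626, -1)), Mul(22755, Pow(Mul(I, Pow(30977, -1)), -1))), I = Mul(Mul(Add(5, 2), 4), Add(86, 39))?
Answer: Rational(-2158776518501, 10719100) ≈ -2.0140e+5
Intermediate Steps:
I = 3500 (I = Mul(Mul(7, 4), 125) = Mul(28, 125) = 3500)
a = Rational(2158776518501, 10719100) (a = Add(Mul(-17209, Pow(-30626, -1)), Mul(22755, Pow(Mul(3500, Pow(30977, -1)), -1))) = Add(Mul(-17209, Rational(-1, 30626)), Mul(22755, Pow(Mul(3500, Rational(1, 30977)), -1))) = Add(Rational(17209, 30626), Mul(22755, Pow(Rational(3500, 30977), -1))) = Add(Rational(17209, 30626), Mul(22755, Rational(30977, 3500))) = Add(Rational(17209, 30626), Rational(140976327, 700)) = Rational(2158776518501, 10719100) ≈ 2.0140e+5)
Mul(-1, a) = Mul(-1, Rational(2158776518501, 10719100)) = Rational(-2158776518501, 10719100)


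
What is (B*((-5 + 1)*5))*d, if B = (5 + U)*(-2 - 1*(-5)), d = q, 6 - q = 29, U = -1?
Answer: 5520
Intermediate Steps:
q = -23 (q = 6 - 1*29 = 6 - 29 = -23)
d = -23
B = 12 (B = (5 - 1)*(-2 - 1*(-5)) = 4*(-2 + 5) = 4*3 = 12)
(B*((-5 + 1)*5))*d = (12*((-5 + 1)*5))*(-23) = (12*(-4*5))*(-23) = (12*(-20))*(-23) = -240*(-23) = 5520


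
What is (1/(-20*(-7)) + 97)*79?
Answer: 1072899/140 ≈ 7663.6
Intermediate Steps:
(1/(-20*(-7)) + 97)*79 = (1/140 + 97)*79 = (13581/140)*79 = 1072899/140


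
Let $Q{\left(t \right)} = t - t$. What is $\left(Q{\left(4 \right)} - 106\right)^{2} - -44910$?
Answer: $56146$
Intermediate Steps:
$Q{\left(t \right)} = 0$
$\left(Q{\left(4 \right)} - 106\right)^{2} - -44910 = \left(0 - 106\right)^{2} - -44910 = \left(-106\right)^{2} + 44910 = 11236 + 44910 = 56146$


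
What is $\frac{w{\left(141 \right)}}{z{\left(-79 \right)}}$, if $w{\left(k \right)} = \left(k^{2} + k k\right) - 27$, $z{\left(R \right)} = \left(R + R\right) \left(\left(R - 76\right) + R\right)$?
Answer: $\frac{4415}{4108} \approx 1.0747$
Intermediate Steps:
$z{\left(R \right)} = 2 R \left(-76 + 2 R\right)$ ($z{\left(R \right)} = 2 R \left(\left(R - 76\right) + R\right) = 2 R \left(\left(-76 + R\right) + R\right) = 2 R \left(-76 + 2 R\right)$)
$w{\left(k \right)} = -27 + 2 k^{2}$ ($w{\left(k \right)} = \left(k^{2} + k^{2}\right) - 27 = 2 k^{2} - 27 = -27 + 2 k^{2}$)
$\frac{w{\left(141 \right)}}{z{\left(-79 \right)}} = \frac{-27 + 2 \cdot 141^{2}}{4 \left(-79\right) \left(-38 - 79\right)} = \frac{-27 + 2 \cdot 19881}{4 \left(-79\right) \left(-117\right)} = \frac{-27 + 39762}{36972} = 39735 \cdot \frac{1}{36972} = \frac{4415}{4108}$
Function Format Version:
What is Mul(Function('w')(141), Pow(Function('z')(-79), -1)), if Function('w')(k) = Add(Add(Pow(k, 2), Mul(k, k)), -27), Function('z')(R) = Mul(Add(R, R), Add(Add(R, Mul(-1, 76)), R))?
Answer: Rational(4415, 4108) ≈ 1.0747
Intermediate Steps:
Function('z')(R) = Mul(2, R, Add(-76, Mul(2, R))) (Function('z')(R) = Mul(Mul(2, R), Add(Add(R, -76), R)) = Mul(Mul(2, R), Add(Add(-76, R), R)) = Mul(Mul(2, R), Add(-76, Mul(2, R))) = Mul(2, R, Add(-76, Mul(2, R))))
Function('w')(k) = Add(-27, Mul(2, Pow(k, 2))) (Function('w')(k) = Add(Add(Pow(k, 2), Pow(k, 2)), -27) = Add(Mul(2, Pow(k, 2)), -27) = Add(-27, Mul(2, Pow(k, 2))))
Mul(Function('w')(141), Pow(Function('z')(-79), -1)) = Mul(Add(-27, Mul(2, Pow(141, 2))), Pow(Mul(4, -79, Add(-38, -79)), -1)) = Mul(Add(-27, Mul(2, 19881)), Pow(Mul(4, -79, -117), -1)) = Mul(Add(-27, 39762), Pow(36972, -1)) = Mul(39735, Rational(1, 36972)) = Rational(4415, 4108)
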